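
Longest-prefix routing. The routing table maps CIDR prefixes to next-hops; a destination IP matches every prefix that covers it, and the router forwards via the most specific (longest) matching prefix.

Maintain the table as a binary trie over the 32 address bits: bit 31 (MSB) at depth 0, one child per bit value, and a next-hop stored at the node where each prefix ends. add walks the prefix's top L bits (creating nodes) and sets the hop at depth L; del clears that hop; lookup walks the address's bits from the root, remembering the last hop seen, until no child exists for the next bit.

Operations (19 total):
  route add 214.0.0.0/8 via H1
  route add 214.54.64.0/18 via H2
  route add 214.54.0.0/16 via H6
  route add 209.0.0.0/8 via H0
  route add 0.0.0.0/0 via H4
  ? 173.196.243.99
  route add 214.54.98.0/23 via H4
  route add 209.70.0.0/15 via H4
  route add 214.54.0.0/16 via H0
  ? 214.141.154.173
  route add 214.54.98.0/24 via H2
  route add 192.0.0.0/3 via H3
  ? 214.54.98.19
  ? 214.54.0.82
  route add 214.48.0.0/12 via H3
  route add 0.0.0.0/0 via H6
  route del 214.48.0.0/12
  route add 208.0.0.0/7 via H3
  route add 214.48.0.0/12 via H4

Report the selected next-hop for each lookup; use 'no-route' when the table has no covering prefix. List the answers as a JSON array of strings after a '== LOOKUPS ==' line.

Process each operation:
  + 214.0.0.0/8 (H1) depth=8
  + 214.54.64.0/18 (H2) depth=18
  + 214.54.0.0/16 (H6) depth=16
  + 209.0.0.0/8 (H0) depth=8
  + 0.0.0.0/0 (H4) depth=0
  lookup 173.196.243.99: bits 1 walk d0:H4→d1:- -> H4
  + 214.54.98.0/23 (H4) depth=23
  + 209.70.0.0/15 (H4) depth=15
  + 214.54.0.0/16 (H0) depth=16
  lookup 214.141.154.173: bits 11010110 walk d0:H4→d1:-→d2:-→d3:-→d4:-→d5:-→d6:-→d7:-→d8:H1 -> H1
  + 214.54.98.0/24 (H2) depth=24
  + 192.0.0.0/3 (H3) depth=3
  lookup 214.54.98.19: bits 110101100011011001100010 walk d0:H4→d1:-→d2:-→d3:H3→d4:-→d5:-→d6:-→d7:-→d8:H1→d9:-→d10:-→d11:-→d12:-→d13:-→d14:-→d15:-→d16:H0→d17:-→d18:H2→d19:-→d20:-→d21:-→d22:-→d23:H4→d24:H2 -> H2
  lookup 214.54.0.82: bits 11010110001101100 walk d0:H4→d1:-→d2:-→d3:H3→d4:-→d5:-→d6:-→d7:-→d8:H1→d9:-→d10:-→d11:-→d12:-→d13:-→d14:-→d15:-→d16:H0→d17:- -> H0
  + 214.48.0.0/12 (H3) depth=12
  + 0.0.0.0/0 (H6) depth=0
  - 214.48.0.0/12 clear@12
  + 208.0.0.0/7 (H3) depth=7
  + 214.48.0.0/12 (H4) depth=12

== LOOKUPS ==
["H4","H1","H2","H0"]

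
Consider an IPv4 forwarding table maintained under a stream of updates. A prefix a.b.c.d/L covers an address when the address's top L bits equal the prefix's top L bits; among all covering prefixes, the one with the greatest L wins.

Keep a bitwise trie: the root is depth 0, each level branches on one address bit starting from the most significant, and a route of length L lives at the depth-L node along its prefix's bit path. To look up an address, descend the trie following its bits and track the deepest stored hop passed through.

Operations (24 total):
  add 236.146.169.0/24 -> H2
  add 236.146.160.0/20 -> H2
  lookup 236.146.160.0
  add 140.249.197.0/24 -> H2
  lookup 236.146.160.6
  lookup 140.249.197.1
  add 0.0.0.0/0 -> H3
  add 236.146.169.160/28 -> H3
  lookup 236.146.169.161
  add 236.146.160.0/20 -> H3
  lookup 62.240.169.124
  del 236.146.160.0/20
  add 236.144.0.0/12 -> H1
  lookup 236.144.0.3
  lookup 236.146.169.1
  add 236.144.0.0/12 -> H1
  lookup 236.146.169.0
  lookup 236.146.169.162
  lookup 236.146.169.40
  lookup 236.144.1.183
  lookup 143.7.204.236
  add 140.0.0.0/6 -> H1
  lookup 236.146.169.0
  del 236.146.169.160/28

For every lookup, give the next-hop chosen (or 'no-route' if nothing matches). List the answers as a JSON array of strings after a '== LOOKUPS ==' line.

Apply in order:
  + 236.146.169.0/24 (H2) depth=24
  + 236.146.160.0/20 (H2) depth=20
  Q 236.146.160.0: descend 11101100100100101010 ; hops seen [H2] ; pick H2
  + 140.249.197.0/24 (H2) depth=24
  Q 236.146.160.6: descend 11101100100100101010 ; hops seen [H2] ; pick H2
  Q 140.249.197.1: descend 100011001111100111000101 ; hops seen [H2] ; pick H2
  + 0.0.0.0/0 (H3) depth=0
  + 236.146.169.160/28 (H3) depth=28
  Q 236.146.169.161: descend 1110110010010010101010011010 ; hops seen [H3,H2,H2,H3] ; pick H3
  + 236.146.160.0/20 (H3) depth=20
  Q 62.240.169.124: descend ε ; hops seen [H3] ; pick H3
  del 236.146.160.0/20 (clear depth 20)
  + 236.144.0.0/12 (H1) depth=12
  Q 236.144.0.3: descend 11101100100100 ; hops seen [H3,H1] ; pick H1
  Q 236.146.169.1: descend 111011001001001010101001 ; hops seen [H3,H1,H2] ; pick H2
  + 236.144.0.0/12 (H1) depth=12
  Q 236.146.169.0: descend 111011001001001010101001 ; hops seen [H3,H1,H2] ; pick H2
  Q 236.146.169.162: descend 1110110010010010101010011010 ; hops seen [H3,H1,H2,H3] ; pick H3
  Q 236.146.169.40: descend 111011001001001010101001 ; hops seen [H3,H1,H2] ; pick H2
  Q 236.144.1.183: descend 11101100100100 ; hops seen [H3,H1] ; pick H1
  Q 143.7.204.236: descend 100011 ; hops seen [H3] ; pick H3
  + 140.0.0.0/6 (H1) depth=6
  Q 236.146.169.0: descend 111011001001001010101001 ; hops seen [H3,H1,H2] ; pick H2
  del 236.146.169.160/28 (clear depth 28)

== LOOKUPS ==
["H2","H2","H2","H3","H3","H1","H2","H2","H3","H2","H1","H3","H2"]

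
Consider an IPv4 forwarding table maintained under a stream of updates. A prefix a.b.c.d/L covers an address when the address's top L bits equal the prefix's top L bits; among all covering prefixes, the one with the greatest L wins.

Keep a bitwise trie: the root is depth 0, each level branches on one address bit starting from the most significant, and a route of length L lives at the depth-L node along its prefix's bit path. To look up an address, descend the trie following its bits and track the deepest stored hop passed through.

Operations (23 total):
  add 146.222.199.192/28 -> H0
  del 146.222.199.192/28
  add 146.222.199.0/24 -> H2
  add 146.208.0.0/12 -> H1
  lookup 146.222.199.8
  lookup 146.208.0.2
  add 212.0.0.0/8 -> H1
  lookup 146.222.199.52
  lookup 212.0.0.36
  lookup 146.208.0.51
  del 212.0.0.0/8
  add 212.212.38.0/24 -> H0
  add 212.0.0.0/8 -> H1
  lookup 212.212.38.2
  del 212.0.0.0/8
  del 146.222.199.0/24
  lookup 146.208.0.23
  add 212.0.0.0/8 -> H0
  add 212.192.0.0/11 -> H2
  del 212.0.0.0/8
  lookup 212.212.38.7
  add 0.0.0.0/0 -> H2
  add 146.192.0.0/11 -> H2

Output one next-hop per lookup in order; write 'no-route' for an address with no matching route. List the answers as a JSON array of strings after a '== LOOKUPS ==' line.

Process each operation:
  add 146.222.199.192/28 -> H0 at depth 28
  - 146.222.199.192/28 clear@28
  add 146.222.199.0/24 -> H2 at depth 24
  add 146.208.0.0/12 -> H1 at depth 12
  Q 146.222.199.8: descend 100100101101111011000111 ; hops seen [H1,H2] ; pick H2
  Q 146.208.0.2: descend 100100101101 ; hops seen [H1] ; pick H1
  add 212.0.0.0/8 -> H1 at depth 8
  Q 146.222.199.52: descend 100100101101111011000111 ; hops seen [H1,H2] ; pick H2
  Q 212.0.0.36: descend 11010100 ; hops seen [H1] ; pick H1
  Q 146.208.0.51: descend 100100101101 ; hops seen [H1] ; pick H1
  - 212.0.0.0/8 clear@8
  add 212.212.38.0/24 -> H0 at depth 24
  add 212.0.0.0/8 -> H1 at depth 8
  Q 212.212.38.2: descend 110101001101010000100110 ; hops seen [H1,H0] ; pick H0
  - 212.0.0.0/8 clear@8
  - 146.222.199.0/24 clear@24
  Q 146.208.0.23: descend 100100101101 ; hops seen [H1] ; pick H1
  add 212.0.0.0/8 -> H0 at depth 8
  add 212.192.0.0/11 -> H2 at depth 11
  - 212.0.0.0/8 clear@8
  Q 212.212.38.7: descend 110101001101010000100110 ; hops seen [H2,H0] ; pick H0
  add 0.0.0.0/0 -> H2 at depth 0
  add 146.192.0.0/11 -> H2 at depth 11

== LOOKUPS ==
["H2","H1","H2","H1","H1","H0","H1","H0"]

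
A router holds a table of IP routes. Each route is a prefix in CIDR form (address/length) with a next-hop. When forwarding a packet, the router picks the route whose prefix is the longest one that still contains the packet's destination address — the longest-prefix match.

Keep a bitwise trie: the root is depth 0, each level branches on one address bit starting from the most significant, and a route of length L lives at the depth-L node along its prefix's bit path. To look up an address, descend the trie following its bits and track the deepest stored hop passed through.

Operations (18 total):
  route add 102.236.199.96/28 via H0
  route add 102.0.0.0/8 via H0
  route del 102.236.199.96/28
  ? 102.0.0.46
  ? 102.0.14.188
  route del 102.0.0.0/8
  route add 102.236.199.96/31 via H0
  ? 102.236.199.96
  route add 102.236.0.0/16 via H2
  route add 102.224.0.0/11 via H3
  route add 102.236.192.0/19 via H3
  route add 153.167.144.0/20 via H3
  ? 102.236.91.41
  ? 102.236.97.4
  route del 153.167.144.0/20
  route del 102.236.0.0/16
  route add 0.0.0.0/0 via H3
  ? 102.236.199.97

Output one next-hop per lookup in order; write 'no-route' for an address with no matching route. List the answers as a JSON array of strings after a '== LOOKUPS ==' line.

Process each operation:
  + 102.236.199.96/28 (H0) depth=28
  + 102.0.0.0/8 (H0) depth=8
  - 102.236.199.96/28 clear@28
  ? 102.0.0.46  path d0:-→d1:-→d2:-→d3:-→d4:-→d5:-→d6:-→d7:-→d8:H0  best=H0
  ? 102.0.14.188  path d0:-→d1:-→d2:-→d3:-→d4:-→d5:-→d6:-→d7:-→d8:H0  best=H0
  - 102.0.0.0/8 clear@8
  + 102.236.199.96/31 (H0) depth=31
  ? 102.236.199.96  path d0:-→d1:-→d2:-→d3:-→d4:-→d5:-→d6:-→d7:-→d8:-→d9:-→d10:-→d11:-→d12:-→d13:-→d14:-→d15:-→d16:-→d17:-→d18:-→d19:-→d20:-→d21:-→d22:-→d23:-→d24:-→d25:-→d26:-→d27:-→d28:-→d29:-→d30:-→d31:H0  best=H0
  + 102.236.0.0/16 (H2) depth=16
  + 102.224.0.0/11 (H3) depth=11
  + 102.236.192.0/19 (H3) depth=19
  + 153.167.144.0/20 (H3) depth=20
  ? 102.236.91.41  path d0:-→d1:-→d2:-→d3:-→d4:-→d5:-→d6:-→d7:-→d8:-→d9:-→d10:-→d11:H3→d12:-→d13:-→d14:-→d15:-→d16:H2  best=H2
  ? 102.236.97.4  path d0:-→d1:-→d2:-→d3:-→d4:-→d5:-→d6:-→d7:-→d8:-→d9:-→d10:-→d11:H3→d12:-→d13:-→d14:-→d15:-→d16:H2  best=H2
  - 153.167.144.0/20 clear@20
  - 102.236.0.0/16 clear@16
  + 0.0.0.0/0 (H3) depth=0
  ? 102.236.199.97  path d0:H3→d1:-→d2:-→d3:-→d4:-→d5:-→d6:-→d7:-→d8:-→d9:-→d10:-→d11:H3→d12:-→d13:-→d14:-→d15:-→d16:-→d17:-→d18:-→d19:H3→d20:-→d21:-→d22:-→d23:-→d24:-→d25:-→d26:-→d27:-→d28:-→d29:-→d30:-→d31:H0  best=H0

== LOOKUPS ==
["H0","H0","H0","H2","H2","H0"]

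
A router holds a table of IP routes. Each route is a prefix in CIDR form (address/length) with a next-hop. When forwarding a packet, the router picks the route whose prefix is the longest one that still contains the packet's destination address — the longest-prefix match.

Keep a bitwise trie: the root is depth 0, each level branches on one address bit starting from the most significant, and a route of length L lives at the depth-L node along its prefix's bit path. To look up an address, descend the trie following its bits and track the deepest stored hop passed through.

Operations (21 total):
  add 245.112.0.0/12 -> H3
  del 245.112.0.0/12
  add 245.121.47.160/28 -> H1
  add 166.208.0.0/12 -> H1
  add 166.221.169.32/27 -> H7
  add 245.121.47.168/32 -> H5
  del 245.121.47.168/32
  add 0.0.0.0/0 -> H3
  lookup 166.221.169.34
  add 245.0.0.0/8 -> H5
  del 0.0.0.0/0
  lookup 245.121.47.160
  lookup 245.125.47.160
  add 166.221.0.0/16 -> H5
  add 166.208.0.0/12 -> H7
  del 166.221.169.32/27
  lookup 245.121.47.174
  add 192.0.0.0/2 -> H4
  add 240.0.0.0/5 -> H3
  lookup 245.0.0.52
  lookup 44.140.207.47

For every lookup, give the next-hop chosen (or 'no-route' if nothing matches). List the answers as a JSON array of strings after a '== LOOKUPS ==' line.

Apply in order:
  + 245.112.0.0/12 (H3) depth=12
  - 245.112.0.0/12 clear@12
  + 245.121.47.160/28 (H1) depth=28
  + 166.208.0.0/12 (H1) depth=12
  + 166.221.169.32/27 (H7) depth=27
  + 245.121.47.168/32 (H5) depth=32
  - 245.121.47.168/32 clear@32
  + 0.0.0.0/0 (H3) depth=0
  lookup 166.221.169.34: bits 101001101101110110101001001 walk d0:H3→d1:-→d2:-→d3:-→d4:-→d5:-→d6:-→d7:-→d8:-→d9:-→d10:-→d11:-→d12:H1→d13:-→d14:-→d15:-→d16:-→d17:-→d18:-→d19:-→d20:-→d21:-→d22:-→d23:-→d24:-→d25:-→d26:-→d27:H7 -> H7
  + 245.0.0.0/8 (H5) depth=8
  - 0.0.0.0/0 clear@0
  lookup 245.121.47.160: bits 1111010101111001001011111010 walk d0:-→d1:-→d2:-→d3:-→d4:-→d5:-→d6:-→d7:-→d8:H5→d9:-→d10:-→d11:-→d12:-→d13:-→d14:-→d15:-→d16:-→d17:-→d18:-→d19:-→d20:-→d21:-→d22:-→d23:-→d24:-→d25:-→d26:-→d27:-→d28:H1 -> H1
  lookup 245.125.47.160: bits 1111010101111 walk d0:-→d1:-→d2:-→d3:-→d4:-→d5:-→d6:-→d7:-→d8:H5→d9:-→d10:-→d11:-→d12:-→d13:- -> H5
  + 166.221.0.0/16 (H5) depth=16
  + 166.208.0.0/12 (H7) depth=12
  - 166.221.169.32/27 clear@27
  lookup 245.121.47.174: bits 11110101011110010010111110101 walk d0:-→d1:-→d2:-→d3:-→d4:-→d5:-→d6:-→d7:-→d8:H5→d9:-→d10:-→d11:-→d12:-→d13:-→d14:-→d15:-→d16:-→d17:-→d18:-→d19:-→d20:-→d21:-→d22:-→d23:-→d24:-→d25:-→d26:-→d27:-→d28:H1→d29:- -> H1
  + 192.0.0.0/2 (H4) depth=2
  + 240.0.0.0/5 (H3) depth=5
  lookup 245.0.0.52: bits 111101010 walk d0:-→d1:-→d2:H4→d3:-→d4:-→d5:H3→d6:-→d7:-→d8:H5→d9:- -> H5
  lookup 44.140.207.47: bits ε walk d0:- -> no-route

== LOOKUPS ==
["H7","H1","H5","H1","H5","no-route"]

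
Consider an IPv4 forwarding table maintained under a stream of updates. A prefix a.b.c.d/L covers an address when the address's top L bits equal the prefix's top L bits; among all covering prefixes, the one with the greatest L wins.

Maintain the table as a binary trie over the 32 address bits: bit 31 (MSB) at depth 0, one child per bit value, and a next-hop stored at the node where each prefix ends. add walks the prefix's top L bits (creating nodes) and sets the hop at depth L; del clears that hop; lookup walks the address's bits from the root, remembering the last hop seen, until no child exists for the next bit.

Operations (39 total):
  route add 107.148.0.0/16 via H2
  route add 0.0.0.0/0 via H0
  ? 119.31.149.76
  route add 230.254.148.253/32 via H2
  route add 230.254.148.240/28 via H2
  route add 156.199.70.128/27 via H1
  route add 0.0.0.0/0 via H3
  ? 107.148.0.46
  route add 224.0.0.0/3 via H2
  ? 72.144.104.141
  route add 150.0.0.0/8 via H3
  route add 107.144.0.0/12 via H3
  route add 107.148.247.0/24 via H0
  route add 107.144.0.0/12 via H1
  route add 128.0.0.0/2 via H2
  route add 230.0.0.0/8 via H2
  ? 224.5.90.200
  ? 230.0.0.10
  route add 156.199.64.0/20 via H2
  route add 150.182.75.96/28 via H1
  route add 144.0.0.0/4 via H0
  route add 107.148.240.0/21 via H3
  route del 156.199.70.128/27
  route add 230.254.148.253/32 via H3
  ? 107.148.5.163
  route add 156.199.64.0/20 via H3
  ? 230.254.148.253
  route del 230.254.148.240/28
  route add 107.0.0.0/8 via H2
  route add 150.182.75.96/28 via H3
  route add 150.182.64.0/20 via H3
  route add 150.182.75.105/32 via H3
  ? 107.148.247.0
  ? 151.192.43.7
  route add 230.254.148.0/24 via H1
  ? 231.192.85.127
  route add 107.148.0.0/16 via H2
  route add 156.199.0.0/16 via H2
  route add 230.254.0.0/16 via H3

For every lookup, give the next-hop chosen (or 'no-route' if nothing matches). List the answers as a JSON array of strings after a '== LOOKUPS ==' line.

Process each operation:
  add 107.148.0.0/16 -> H2 at depth 16
  add 0.0.0.0/0 -> H0 at depth 0
  lookup 119.31.149.76: bits 011 walk d0:H0→d1:-→d2:-→d3:- -> H0
  add 230.254.148.253/32 -> H2 at depth 32
  add 230.254.148.240/28 -> H2 at depth 28
  add 156.199.70.128/27 -> H1 at depth 27
  add 0.0.0.0/0 -> H3 at depth 0
  lookup 107.148.0.46: bits 0110101110010100 walk d0:H3→d1:-→d2:-→d3:-→d4:-→d5:-→d6:-→d7:-→d8:-→d9:-→d10:-→d11:-→d12:-→d13:-→d14:-→d15:-→d16:H2 -> H2
  add 224.0.0.0/3 -> H2 at depth 3
  lookup 72.144.104.141: bits 01 walk d0:H3→d1:-→d2:- -> H3
  add 150.0.0.0/8 -> H3 at depth 8
  add 107.144.0.0/12 -> H3 at depth 12
  add 107.148.247.0/24 -> H0 at depth 24
  add 107.144.0.0/12 -> H1 at depth 12
  add 128.0.0.0/2 -> H2 at depth 2
  add 230.0.0.0/8 -> H2 at depth 8
  lookup 224.5.90.200: bits 11100 walk d0:H3→d1:-→d2:-→d3:H2→d4:-→d5:- -> H2
  lookup 230.0.0.10: bits 11100110 walk d0:H3→d1:-→d2:-→d3:H2→d4:-→d5:-→d6:-→d7:-→d8:H2 -> H2
  add 156.199.64.0/20 -> H2 at depth 20
  add 150.182.75.96/28 -> H1 at depth 28
  add 144.0.0.0/4 -> H0 at depth 4
  add 107.148.240.0/21 -> H3 at depth 21
  - 156.199.70.128/27 clear@27
  add 230.254.148.253/32 -> H3 at depth 32
  lookup 107.148.5.163: bits 0110101110010100 walk d0:H3→d1:-→d2:-→d3:-→d4:-→d5:-→d6:-→d7:-→d8:-→d9:-→d10:-→d11:-→d12:H1→d13:-→d14:-→d15:-→d16:H2 -> H2
  add 156.199.64.0/20 -> H3 at depth 20
  lookup 230.254.148.253: bits 11100110111111101001010011111101 walk d0:H3→d1:-→d2:-→d3:H2→d4:-→d5:-→d6:-→d7:-→d8:H2→d9:-→d10:-→d11:-→d12:-→d13:-→d14:-→d15:-→d16:-→d17:-→d18:-→d19:-→d20:-→d21:-→d22:-→d23:-→d24:-→d25:-→d26:-→d27:-→d28:H2→d29:-→d30:-→d31:-→d32:H3 -> H3
  - 230.254.148.240/28 clear@28
  add 107.0.0.0/8 -> H2 at depth 8
  add 150.182.75.96/28 -> H3 at depth 28
  add 150.182.64.0/20 -> H3 at depth 20
  add 150.182.75.105/32 -> H3 at depth 32
  lookup 107.148.247.0: bits 011010111001010011110111 walk d0:H3→d1:-→d2:-→d3:-→d4:-→d5:-→d6:-→d7:-→d8:H2→d9:-→d10:-→d11:-→d12:H1→d13:-→d14:-→d15:-→d16:H2→d17:-→d18:-→d19:-→d20:-→d21:H3→d22:-→d23:-→d24:H0 -> H0
  lookup 151.192.43.7: bits 1001011 walk d0:H3→d1:-→d2:H2→d3:-→d4:H0→d5:-→d6:-→d7:- -> H0
  add 230.254.148.0/24 -> H1 at depth 24
  lookup 231.192.85.127: bits 1110011 walk d0:H3→d1:-→d2:-→d3:H2→d4:-→d5:-→d6:-→d7:- -> H2
  add 107.148.0.0/16 -> H2 at depth 16
  add 156.199.0.0/16 -> H2 at depth 16
  add 230.254.0.0/16 -> H3 at depth 16

== LOOKUPS ==
["H0","H2","H3","H2","H2","H2","H3","H0","H0","H2"]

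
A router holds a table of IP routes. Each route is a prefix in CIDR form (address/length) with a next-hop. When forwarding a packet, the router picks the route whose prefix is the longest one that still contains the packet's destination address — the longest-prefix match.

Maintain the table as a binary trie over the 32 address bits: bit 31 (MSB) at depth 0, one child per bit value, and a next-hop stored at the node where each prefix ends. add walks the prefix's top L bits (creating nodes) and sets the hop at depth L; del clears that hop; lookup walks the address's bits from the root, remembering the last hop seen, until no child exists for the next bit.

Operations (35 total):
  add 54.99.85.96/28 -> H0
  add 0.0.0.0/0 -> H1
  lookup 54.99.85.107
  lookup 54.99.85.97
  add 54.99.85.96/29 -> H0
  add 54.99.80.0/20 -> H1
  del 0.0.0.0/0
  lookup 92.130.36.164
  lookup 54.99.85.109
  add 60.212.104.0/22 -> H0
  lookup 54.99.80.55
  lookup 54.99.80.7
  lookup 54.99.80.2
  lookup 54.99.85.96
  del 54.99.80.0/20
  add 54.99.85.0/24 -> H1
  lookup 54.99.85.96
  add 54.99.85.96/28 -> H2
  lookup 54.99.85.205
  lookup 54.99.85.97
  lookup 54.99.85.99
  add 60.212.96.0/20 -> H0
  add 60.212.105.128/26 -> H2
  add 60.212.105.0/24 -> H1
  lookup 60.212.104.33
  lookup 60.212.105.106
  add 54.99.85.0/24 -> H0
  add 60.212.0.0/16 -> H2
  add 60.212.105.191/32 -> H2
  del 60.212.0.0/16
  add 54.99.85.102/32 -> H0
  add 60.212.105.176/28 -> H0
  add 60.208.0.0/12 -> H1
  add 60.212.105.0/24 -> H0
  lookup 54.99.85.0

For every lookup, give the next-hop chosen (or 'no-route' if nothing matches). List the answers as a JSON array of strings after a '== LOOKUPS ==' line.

Trace:
  + 54.99.85.96/28 (H0) depth=28
  + 0.0.0.0/0 (H1) depth=0
  Q 54.99.85.107: descend 0011011001100011010101010110 ; hops seen [H1,H0] ; pick H0
  Q 54.99.85.97: descend 0011011001100011010101010110 ; hops seen [H1,H0] ; pick H0
  + 54.99.85.96/29 (H0) depth=29
  + 54.99.80.0/20 (H1) depth=20
  - 0.0.0.0/0 clear@0
  Q 92.130.36.164: descend 0 ; hops seen [∅] ; pick no-route
  Q 54.99.85.109: descend 0011011001100011010101010110 ; hops seen [H1,H0] ; pick H0
  + 60.212.104.0/22 (H0) depth=22
  Q 54.99.80.55: descend 001101100110001101010 ; hops seen [H1] ; pick H1
  Q 54.99.80.7: descend 001101100110001101010 ; hops seen [H1] ; pick H1
  Q 54.99.80.2: descend 001101100110001101010 ; hops seen [H1] ; pick H1
  Q 54.99.85.96: descend 00110110011000110101010101100 ; hops seen [H1,H0,H0] ; pick H0
  - 54.99.80.0/20 clear@20
  + 54.99.85.0/24 (H1) depth=24
  Q 54.99.85.96: descend 00110110011000110101010101100 ; hops seen [H1,H0,H0] ; pick H0
  + 54.99.85.96/28 (H2) depth=28
  Q 54.99.85.205: descend 001101100110001101010101 ; hops seen [H1] ; pick H1
  Q 54.99.85.97: descend 00110110011000110101010101100 ; hops seen [H1,H2,H0] ; pick H0
  Q 54.99.85.99: descend 00110110011000110101010101100 ; hops seen [H1,H2,H0] ; pick H0
  + 60.212.96.0/20 (H0) depth=20
  + 60.212.105.128/26 (H2) depth=26
  + 60.212.105.0/24 (H1) depth=24
  Q 60.212.104.33: descend 00111100110101000110100 ; hops seen [H0,H0] ; pick H0
  Q 60.212.105.106: descend 001111001101010001101001 ; hops seen [H0,H0,H1] ; pick H1
  + 54.99.85.0/24 (H0) depth=24
  + 60.212.0.0/16 (H2) depth=16
  + 60.212.105.191/32 (H2) depth=32
  - 60.212.0.0/16 clear@16
  + 54.99.85.102/32 (H0) depth=32
  + 60.212.105.176/28 (H0) depth=28
  + 60.208.0.0/12 (H1) depth=12
  + 60.212.105.0/24 (H0) depth=24
  Q 54.99.85.0: descend 0011011001100011010101010 ; hops seen [H0] ; pick H0

== LOOKUPS ==
["H0","H0","no-route","H0","H1","H1","H1","H0","H0","H1","H0","H0","H0","H1","H0"]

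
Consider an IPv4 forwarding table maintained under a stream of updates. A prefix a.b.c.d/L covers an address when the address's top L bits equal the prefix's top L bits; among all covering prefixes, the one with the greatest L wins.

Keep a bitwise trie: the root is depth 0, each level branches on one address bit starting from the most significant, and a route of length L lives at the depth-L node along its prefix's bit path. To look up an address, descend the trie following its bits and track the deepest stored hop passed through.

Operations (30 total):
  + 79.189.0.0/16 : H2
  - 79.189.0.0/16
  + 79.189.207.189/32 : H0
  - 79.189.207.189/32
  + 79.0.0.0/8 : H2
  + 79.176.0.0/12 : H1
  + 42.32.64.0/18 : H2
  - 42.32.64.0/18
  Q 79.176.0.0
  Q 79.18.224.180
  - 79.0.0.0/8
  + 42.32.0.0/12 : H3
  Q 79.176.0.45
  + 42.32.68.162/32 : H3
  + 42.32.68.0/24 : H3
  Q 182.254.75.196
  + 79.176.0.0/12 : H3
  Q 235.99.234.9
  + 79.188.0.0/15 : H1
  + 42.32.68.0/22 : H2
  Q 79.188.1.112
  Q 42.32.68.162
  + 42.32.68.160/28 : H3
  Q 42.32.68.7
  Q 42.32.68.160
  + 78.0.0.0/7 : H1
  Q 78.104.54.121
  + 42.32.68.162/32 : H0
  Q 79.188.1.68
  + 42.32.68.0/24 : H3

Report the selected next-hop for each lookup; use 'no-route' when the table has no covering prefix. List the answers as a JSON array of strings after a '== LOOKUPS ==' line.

Process each operation:
  + 79.189.0.0/16 (H2) depth=16
  del 79.189.0.0/16 (clear depth 16)
  + 79.189.207.189/32 (H0) depth=32
  del 79.189.207.189/32 (clear depth 32)
  + 79.0.0.0/8 (H2) depth=8
  + 79.176.0.0/12 (H1) depth=12
  + 42.32.64.0/18 (H2) depth=18
  del 42.32.64.0/18 (clear depth 18)
  Q 79.176.0.0: descend 010011111011 ; hops seen [H2,H1] ; pick H1
  Q 79.18.224.180: descend 01001111 ; hops seen [H2] ; pick H2
  del 79.0.0.0/8 (clear depth 8)
  + 42.32.0.0/12 (H3) depth=12
  Q 79.176.0.45: descend 010011111011 ; hops seen [H1] ; pick H1
  + 42.32.68.162/32 (H3) depth=32
  + 42.32.68.0/24 (H3) depth=24
  Q 182.254.75.196: descend ε ; hops seen [∅] ; pick no-route
  + 79.176.0.0/12 (H3) depth=12
  Q 235.99.234.9: descend ε ; hops seen [∅] ; pick no-route
  + 79.188.0.0/15 (H1) depth=15
  + 42.32.68.0/22 (H2) depth=22
  Q 79.188.1.112: descend 010011111011110 ; hops seen [H3,H1] ; pick H1
  Q 42.32.68.162: descend 00101010001000000100010010100010 ; hops seen [H3,H2,H3,H3] ; pick H3
  + 42.32.68.160/28 (H3) depth=28
  Q 42.32.68.7: descend 001010100010000001000100 ; hops seen [H3,H2,H3] ; pick H3
  Q 42.32.68.160: descend 001010100010000001000100101000 ; hops seen [H3,H2,H3,H3] ; pick H3
  + 78.0.0.0/7 (H1) depth=7
  Q 78.104.54.121: descend 0100111 ; hops seen [H1] ; pick H1
  + 42.32.68.162/32 (H0) depth=32
  Q 79.188.1.68: descend 010011111011110 ; hops seen [H1,H3,H1] ; pick H1
  + 42.32.68.0/24 (H3) depth=24

== LOOKUPS ==
["H1","H2","H1","no-route","no-route","H1","H3","H3","H3","H1","H1"]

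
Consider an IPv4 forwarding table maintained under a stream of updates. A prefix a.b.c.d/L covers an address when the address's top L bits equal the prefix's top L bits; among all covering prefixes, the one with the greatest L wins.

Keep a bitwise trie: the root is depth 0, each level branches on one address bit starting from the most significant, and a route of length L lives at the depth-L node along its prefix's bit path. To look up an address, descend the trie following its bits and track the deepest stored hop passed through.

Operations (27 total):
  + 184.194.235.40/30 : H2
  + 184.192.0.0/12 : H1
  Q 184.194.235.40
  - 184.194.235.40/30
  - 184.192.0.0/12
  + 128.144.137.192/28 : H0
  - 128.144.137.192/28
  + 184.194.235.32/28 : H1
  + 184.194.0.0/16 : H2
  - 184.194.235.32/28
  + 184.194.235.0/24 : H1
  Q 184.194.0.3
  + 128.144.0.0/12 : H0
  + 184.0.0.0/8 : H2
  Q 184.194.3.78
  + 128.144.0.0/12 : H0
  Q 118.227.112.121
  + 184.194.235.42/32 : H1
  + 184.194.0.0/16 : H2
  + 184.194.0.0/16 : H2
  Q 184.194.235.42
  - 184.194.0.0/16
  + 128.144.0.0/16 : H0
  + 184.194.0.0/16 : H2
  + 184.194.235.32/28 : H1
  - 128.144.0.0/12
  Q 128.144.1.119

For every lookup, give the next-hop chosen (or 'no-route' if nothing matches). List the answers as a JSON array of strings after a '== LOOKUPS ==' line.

Process each operation:
  + 184.194.235.40/30 (H2) depth=30
  + 184.192.0.0/12 (H1) depth=12
  Q 184.194.235.40: descend 101110001100001011101011001010 ; hops seen [H1,H2] ; pick H2
  del 184.194.235.40/30 (clear depth 30)
  del 184.192.0.0/12 (clear depth 12)
  + 128.144.137.192/28 (H0) depth=28
  del 128.144.137.192/28 (clear depth 28)
  + 184.194.235.32/28 (H1) depth=28
  + 184.194.0.0/16 (H2) depth=16
  del 184.194.235.32/28 (clear depth 28)
  + 184.194.235.0/24 (H1) depth=24
  Q 184.194.0.3: descend 1011100011000010 ; hops seen [H2] ; pick H2
  + 128.144.0.0/12 (H0) depth=12
  + 184.0.0.0/8 (H2) depth=8
  Q 184.194.3.78: descend 1011100011000010 ; hops seen [H2,H2] ; pick H2
  + 128.144.0.0/12 (H0) depth=12
  Q 118.227.112.121: descend ε ; hops seen [∅] ; pick no-route
  + 184.194.235.42/32 (H1) depth=32
  + 184.194.0.0/16 (H2) depth=16
  + 184.194.0.0/16 (H2) depth=16
  Q 184.194.235.42: descend 10111000110000101110101100101010 ; hops seen [H2,H2,H1,H1] ; pick H1
  del 184.194.0.0/16 (clear depth 16)
  + 128.144.0.0/16 (H0) depth=16
  + 184.194.0.0/16 (H2) depth=16
  + 184.194.235.32/28 (H1) depth=28
  del 128.144.0.0/12 (clear depth 12)
  Q 128.144.1.119: descend 1000000010010000 ; hops seen [H0] ; pick H0

== LOOKUPS ==
["H2","H2","H2","no-route","H1","H0"]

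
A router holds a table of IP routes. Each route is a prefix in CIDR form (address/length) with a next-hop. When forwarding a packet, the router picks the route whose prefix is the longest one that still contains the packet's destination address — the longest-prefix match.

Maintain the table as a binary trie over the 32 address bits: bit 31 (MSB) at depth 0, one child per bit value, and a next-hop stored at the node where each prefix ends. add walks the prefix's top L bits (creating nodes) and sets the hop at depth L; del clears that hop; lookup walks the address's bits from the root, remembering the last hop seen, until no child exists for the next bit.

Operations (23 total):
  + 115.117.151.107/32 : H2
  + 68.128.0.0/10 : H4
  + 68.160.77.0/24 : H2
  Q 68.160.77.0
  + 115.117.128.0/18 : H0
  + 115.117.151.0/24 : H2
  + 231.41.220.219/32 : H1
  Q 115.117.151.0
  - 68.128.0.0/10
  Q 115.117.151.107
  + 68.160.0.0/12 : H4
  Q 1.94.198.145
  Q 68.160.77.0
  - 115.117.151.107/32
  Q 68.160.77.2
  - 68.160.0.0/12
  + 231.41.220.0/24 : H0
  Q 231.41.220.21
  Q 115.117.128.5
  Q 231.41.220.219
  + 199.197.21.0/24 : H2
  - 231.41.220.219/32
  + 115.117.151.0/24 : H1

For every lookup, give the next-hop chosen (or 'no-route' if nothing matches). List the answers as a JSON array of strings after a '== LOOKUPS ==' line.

Apply in order:
  + 115.117.151.107/32 (H2) depth=32
  + 68.128.0.0/10 (H4) depth=10
  + 68.160.77.0/24 (H2) depth=24
  lookup 68.160.77.0: bits 010001001010000001001101 walk d0:-→d1:-→d2:-→d3:-→d4:-→d5:-→d6:-→d7:-→d8:-→d9:-→d10:H4→d11:-→d12:-→d13:-→d14:-→d15:-→d16:-→d17:-→d18:-→d19:-→d20:-→d21:-→d22:-→d23:-→d24:H2 -> H2
  + 115.117.128.0/18 (H0) depth=18
  + 115.117.151.0/24 (H2) depth=24
  + 231.41.220.219/32 (H1) depth=32
  lookup 115.117.151.0: bits 0111001101110101100101110 walk d0:-→d1:-→d2:-→d3:-→d4:-→d5:-→d6:-→d7:-→d8:-→d9:-→d10:-→d11:-→d12:-→d13:-→d14:-→d15:-→d16:-→d17:-→d18:H0→d19:-→d20:-→d21:-→d22:-→d23:-→d24:H2→d25:- -> H2
  del 68.128.0.0/10 (clear depth 10)
  lookup 115.117.151.107: bits 01110011011101011001011101101011 walk d0:-→d1:-→d2:-→d3:-→d4:-→d5:-→d6:-→d7:-→d8:-→d9:-→d10:-→d11:-→d12:-→d13:-→d14:-→d15:-→d16:-→d17:-→d18:H0→d19:-→d20:-→d21:-→d22:-→d23:-→d24:H2→d25:-→d26:-→d27:-→d28:-→d29:-→d30:-→d31:-→d32:H2 -> H2
  + 68.160.0.0/12 (H4) depth=12
  lookup 1.94.198.145: bits 0 walk d0:-→d1:- -> no-route
  lookup 68.160.77.0: bits 010001001010000001001101 walk d0:-→d1:-→d2:-→d3:-→d4:-→d5:-→d6:-→d7:-→d8:-→d9:-→d10:-→d11:-→d12:H4→d13:-→d14:-→d15:-→d16:-→d17:-→d18:-→d19:-→d20:-→d21:-→d22:-→d23:-→d24:H2 -> H2
  del 115.117.151.107/32 (clear depth 32)
  lookup 68.160.77.2: bits 010001001010000001001101 walk d0:-→d1:-→d2:-→d3:-→d4:-→d5:-→d6:-→d7:-→d8:-→d9:-→d10:-→d11:-→d12:H4→d13:-→d14:-→d15:-→d16:-→d17:-→d18:-→d19:-→d20:-→d21:-→d22:-→d23:-→d24:H2 -> H2
  del 68.160.0.0/12 (clear depth 12)
  + 231.41.220.0/24 (H0) depth=24
  lookup 231.41.220.21: bits 111001110010100111011100 walk d0:-→d1:-→d2:-→d3:-→d4:-→d5:-→d6:-→d7:-→d8:-→d9:-→d10:-→d11:-→d12:-→d13:-→d14:-→d15:-→d16:-→d17:-→d18:-→d19:-→d20:-→d21:-→d22:-→d23:-→d24:H0 -> H0
  lookup 115.117.128.5: bits 0111001101110101100 walk d0:-→d1:-→d2:-→d3:-→d4:-→d5:-→d6:-→d7:-→d8:-→d9:-→d10:-→d11:-→d12:-→d13:-→d14:-→d15:-→d16:-→d17:-→d18:H0→d19:- -> H0
  lookup 231.41.220.219: bits 11100111001010011101110011011011 walk d0:-→d1:-→d2:-→d3:-→d4:-→d5:-→d6:-→d7:-→d8:-→d9:-→d10:-→d11:-→d12:-→d13:-→d14:-→d15:-→d16:-→d17:-→d18:-→d19:-→d20:-→d21:-→d22:-→d23:-→d24:H0→d25:-→d26:-→d27:-→d28:-→d29:-→d30:-→d31:-→d32:H1 -> H1
  + 199.197.21.0/24 (H2) depth=24
  del 231.41.220.219/32 (clear depth 32)
  + 115.117.151.0/24 (H1) depth=24

== LOOKUPS ==
["H2","H2","H2","no-route","H2","H2","H0","H0","H1"]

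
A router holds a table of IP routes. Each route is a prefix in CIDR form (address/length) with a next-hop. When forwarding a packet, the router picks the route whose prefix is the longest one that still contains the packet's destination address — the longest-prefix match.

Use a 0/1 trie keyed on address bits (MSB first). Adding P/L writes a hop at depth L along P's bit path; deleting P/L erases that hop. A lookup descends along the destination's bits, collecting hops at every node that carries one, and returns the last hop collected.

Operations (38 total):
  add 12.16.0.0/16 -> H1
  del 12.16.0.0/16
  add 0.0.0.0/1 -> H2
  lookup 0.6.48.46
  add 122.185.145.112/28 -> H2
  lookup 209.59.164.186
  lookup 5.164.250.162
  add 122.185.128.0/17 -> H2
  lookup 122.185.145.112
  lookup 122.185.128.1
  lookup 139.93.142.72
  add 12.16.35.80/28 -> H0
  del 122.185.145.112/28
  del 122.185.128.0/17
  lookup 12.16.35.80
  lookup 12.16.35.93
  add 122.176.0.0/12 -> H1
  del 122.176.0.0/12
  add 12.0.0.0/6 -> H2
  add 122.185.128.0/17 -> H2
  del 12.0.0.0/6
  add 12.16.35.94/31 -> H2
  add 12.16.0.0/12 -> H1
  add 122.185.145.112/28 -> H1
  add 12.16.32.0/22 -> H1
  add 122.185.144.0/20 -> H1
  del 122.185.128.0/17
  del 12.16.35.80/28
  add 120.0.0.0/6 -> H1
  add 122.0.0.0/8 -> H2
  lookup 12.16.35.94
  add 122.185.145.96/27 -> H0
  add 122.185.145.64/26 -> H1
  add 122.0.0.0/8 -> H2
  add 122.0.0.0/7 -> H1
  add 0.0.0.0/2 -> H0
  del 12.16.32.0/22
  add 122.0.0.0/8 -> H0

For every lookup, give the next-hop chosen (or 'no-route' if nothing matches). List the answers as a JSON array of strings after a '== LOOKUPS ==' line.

Trace:
  + 12.16.0.0/16 (H1) depth=16
  - 12.16.0.0/16 clear@16
  + 0.0.0.0/1 (H2) depth=1
  Q 0.6.48.46: descend 0000 ; hops seen [H2] ; pick H2
  + 122.185.145.112/28 (H2) depth=28
  Q 209.59.164.186: descend ε ; hops seen [∅] ; pick no-route
  Q 5.164.250.162: descend 0000 ; hops seen [H2] ; pick H2
  + 122.185.128.0/17 (H2) depth=17
  Q 122.185.145.112: descend 0111101010111001100100010111 ; hops seen [H2,H2,H2] ; pick H2
  Q 122.185.128.1: descend 0111101010111001100 ; hops seen [H2,H2] ; pick H2
  Q 139.93.142.72: descend ε ; hops seen [∅] ; pick no-route
  + 12.16.35.80/28 (H0) depth=28
  - 122.185.145.112/28 clear@28
  - 122.185.128.0/17 clear@17
  Q 12.16.35.80: descend 0000110000010000001000110101 ; hops seen [H2,H0] ; pick H0
  Q 12.16.35.93: descend 0000110000010000001000110101 ; hops seen [H2,H0] ; pick H0
  + 122.176.0.0/12 (H1) depth=12
  - 122.176.0.0/12 clear@12
  + 12.0.0.0/6 (H2) depth=6
  + 122.185.128.0/17 (H2) depth=17
  - 12.0.0.0/6 clear@6
  + 12.16.35.94/31 (H2) depth=31
  + 12.16.0.0/12 (H1) depth=12
  + 122.185.145.112/28 (H1) depth=28
  + 12.16.32.0/22 (H1) depth=22
  + 122.185.144.0/20 (H1) depth=20
  - 122.185.128.0/17 clear@17
  - 12.16.35.80/28 clear@28
  + 120.0.0.0/6 (H1) depth=6
  + 122.0.0.0/8 (H2) depth=8
  Q 12.16.35.94: descend 0000110000010000001000110101111 ; hops seen [H2,H1,H1,H2] ; pick H2
  + 122.185.145.96/27 (H0) depth=27
  + 122.185.145.64/26 (H1) depth=26
  + 122.0.0.0/8 (H2) depth=8
  + 122.0.0.0/7 (H1) depth=7
  + 0.0.0.0/2 (H0) depth=2
  - 12.16.32.0/22 clear@22
  + 122.0.0.0/8 (H0) depth=8

== LOOKUPS ==
["H2","no-route","H2","H2","H2","no-route","H0","H0","H2"]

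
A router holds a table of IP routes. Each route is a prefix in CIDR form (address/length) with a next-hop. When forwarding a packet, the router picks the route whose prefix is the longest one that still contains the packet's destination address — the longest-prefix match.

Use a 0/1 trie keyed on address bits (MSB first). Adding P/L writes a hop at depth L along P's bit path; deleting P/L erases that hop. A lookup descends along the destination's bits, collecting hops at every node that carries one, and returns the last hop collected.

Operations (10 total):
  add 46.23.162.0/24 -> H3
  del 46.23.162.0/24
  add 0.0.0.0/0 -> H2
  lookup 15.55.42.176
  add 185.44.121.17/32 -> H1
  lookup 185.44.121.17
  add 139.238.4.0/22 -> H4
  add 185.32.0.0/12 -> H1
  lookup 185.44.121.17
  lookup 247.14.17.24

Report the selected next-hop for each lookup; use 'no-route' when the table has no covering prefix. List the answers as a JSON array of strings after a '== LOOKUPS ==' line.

Trace:
  + 46.23.162.0/24 (H3) depth=24
  - 46.23.162.0/24 clear@24
  + 0.0.0.0/0 (H2) depth=0
  Q 15.55.42.176: descend 00 ; hops seen [H2] ; pick H2
  + 185.44.121.17/32 (H1) depth=32
  Q 185.44.121.17: descend 10111001001011000111100100010001 ; hops seen [H2,H1] ; pick H1
  + 139.238.4.0/22 (H4) depth=22
  + 185.32.0.0/12 (H1) depth=12
  Q 185.44.121.17: descend 10111001001011000111100100010001 ; hops seen [H2,H1,H1] ; pick H1
  Q 247.14.17.24: descend 1 ; hops seen [H2] ; pick H2

== LOOKUPS ==
["H2","H1","H1","H2"]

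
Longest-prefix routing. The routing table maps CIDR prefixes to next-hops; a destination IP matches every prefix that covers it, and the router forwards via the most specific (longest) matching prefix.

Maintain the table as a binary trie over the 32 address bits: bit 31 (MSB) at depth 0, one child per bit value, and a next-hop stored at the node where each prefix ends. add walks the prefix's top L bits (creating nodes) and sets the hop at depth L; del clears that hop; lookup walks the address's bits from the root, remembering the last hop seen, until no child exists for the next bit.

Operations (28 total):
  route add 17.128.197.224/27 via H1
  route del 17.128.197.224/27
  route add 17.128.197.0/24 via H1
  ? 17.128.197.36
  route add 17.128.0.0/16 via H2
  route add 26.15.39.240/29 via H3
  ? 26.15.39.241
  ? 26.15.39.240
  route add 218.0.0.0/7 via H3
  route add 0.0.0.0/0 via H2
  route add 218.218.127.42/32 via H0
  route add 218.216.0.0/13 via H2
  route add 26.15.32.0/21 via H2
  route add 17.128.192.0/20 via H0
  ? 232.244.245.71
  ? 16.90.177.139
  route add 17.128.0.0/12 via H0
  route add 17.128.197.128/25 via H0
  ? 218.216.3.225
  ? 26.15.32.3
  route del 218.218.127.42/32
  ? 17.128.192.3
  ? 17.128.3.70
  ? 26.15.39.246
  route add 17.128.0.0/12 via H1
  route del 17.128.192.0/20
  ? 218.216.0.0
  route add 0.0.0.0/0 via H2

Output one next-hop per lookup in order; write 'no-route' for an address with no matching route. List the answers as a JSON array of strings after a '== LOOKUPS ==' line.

Process each operation:
  add 17.128.197.224/27 -> H1 at depth 27
  - 17.128.197.224/27 clear@27
  add 17.128.197.0/24 -> H1 at depth 24
  ? 17.128.197.36  path d0:-→d1:-→d2:-→d3:-→d4:-→d5:-→d6:-→d7:-→d8:-→d9:-→d10:-→d11:-→d12:-→d13:-→d14:-→d15:-→d16:-→d17:-→d18:-→d19:-→d20:-→d21:-→d22:-→d23:-→d24:H1  best=H1
  add 17.128.0.0/16 -> H2 at depth 16
  add 26.15.39.240/29 -> H3 at depth 29
  ? 26.15.39.241  path d0:-→d1:-→d2:-→d3:-→d4:-→d5:-→d6:-→d7:-→d8:-→d9:-→d10:-→d11:-→d12:-→d13:-→d14:-→d15:-→d16:-→d17:-→d18:-→d19:-→d20:-→d21:-→d22:-→d23:-→d24:-→d25:-→d26:-→d27:-→d28:-→d29:H3  best=H3
  ? 26.15.39.240  path d0:-→d1:-→d2:-→d3:-→d4:-→d5:-→d6:-→d7:-→d8:-→d9:-→d10:-→d11:-→d12:-→d13:-→d14:-→d15:-→d16:-→d17:-→d18:-→d19:-→d20:-→d21:-→d22:-→d23:-→d24:-→d25:-→d26:-→d27:-→d28:-→d29:H3  best=H3
  add 218.0.0.0/7 -> H3 at depth 7
  add 0.0.0.0/0 -> H2 at depth 0
  add 218.218.127.42/32 -> H0 at depth 32
  add 218.216.0.0/13 -> H2 at depth 13
  add 26.15.32.0/21 -> H2 at depth 21
  add 17.128.192.0/20 -> H0 at depth 20
  ? 232.244.245.71  path d0:H2→d1:-→d2:-  best=H2
  ? 16.90.177.139  path d0:H2→d1:-→d2:-→d3:-→d4:-→d5:-→d6:-→d7:-  best=H2
  add 17.128.0.0/12 -> H0 at depth 12
  add 17.128.197.128/25 -> H0 at depth 25
  ? 218.216.3.225  path d0:H2→d1:-→d2:-→d3:-→d4:-→d5:-→d6:-→d7:H3→d8:-→d9:-→d10:-→d11:-→d12:-→d13:H2→d14:-  best=H2
  ? 26.15.32.3  path d0:H2→d1:-→d2:-→d3:-→d4:-→d5:-→d6:-→d7:-→d8:-→d9:-→d10:-→d11:-→d12:-→d13:-→d14:-→d15:-→d16:-→d17:-→d18:-→d19:-→d20:-→d21:H2  best=H2
  - 218.218.127.42/32 clear@32
  ? 17.128.192.3  path d0:H2→d1:-→d2:-→d3:-→d4:-→d5:-→d6:-→d7:-→d8:-→d9:-→d10:-→d11:-→d12:H0→d13:-→d14:-→d15:-→d16:H2→d17:-→d18:-→d19:-→d20:H0→d21:-  best=H0
  ? 17.128.3.70  path d0:H2→d1:-→d2:-→d3:-→d4:-→d5:-→d6:-→d7:-→d8:-→d9:-→d10:-→d11:-→d12:H0→d13:-→d14:-→d15:-→d16:H2  best=H2
  ? 26.15.39.246  path d0:H2→d1:-→d2:-→d3:-→d4:-→d5:-→d6:-→d7:-→d8:-→d9:-→d10:-→d11:-→d12:-→d13:-→d14:-→d15:-→d16:-→d17:-→d18:-→d19:-→d20:-→d21:H2→d22:-→d23:-→d24:-→d25:-→d26:-→d27:-→d28:-→d29:H3  best=H3
  add 17.128.0.0/12 -> H1 at depth 12
  - 17.128.192.0/20 clear@20
  ? 218.216.0.0  path d0:H2→d1:-→d2:-→d3:-→d4:-→d5:-→d6:-→d7:H3→d8:-→d9:-→d10:-→d11:-→d12:-→d13:H2→d14:-  best=H2
  add 0.0.0.0/0 -> H2 at depth 0

== LOOKUPS ==
["H1","H3","H3","H2","H2","H2","H2","H0","H2","H3","H2"]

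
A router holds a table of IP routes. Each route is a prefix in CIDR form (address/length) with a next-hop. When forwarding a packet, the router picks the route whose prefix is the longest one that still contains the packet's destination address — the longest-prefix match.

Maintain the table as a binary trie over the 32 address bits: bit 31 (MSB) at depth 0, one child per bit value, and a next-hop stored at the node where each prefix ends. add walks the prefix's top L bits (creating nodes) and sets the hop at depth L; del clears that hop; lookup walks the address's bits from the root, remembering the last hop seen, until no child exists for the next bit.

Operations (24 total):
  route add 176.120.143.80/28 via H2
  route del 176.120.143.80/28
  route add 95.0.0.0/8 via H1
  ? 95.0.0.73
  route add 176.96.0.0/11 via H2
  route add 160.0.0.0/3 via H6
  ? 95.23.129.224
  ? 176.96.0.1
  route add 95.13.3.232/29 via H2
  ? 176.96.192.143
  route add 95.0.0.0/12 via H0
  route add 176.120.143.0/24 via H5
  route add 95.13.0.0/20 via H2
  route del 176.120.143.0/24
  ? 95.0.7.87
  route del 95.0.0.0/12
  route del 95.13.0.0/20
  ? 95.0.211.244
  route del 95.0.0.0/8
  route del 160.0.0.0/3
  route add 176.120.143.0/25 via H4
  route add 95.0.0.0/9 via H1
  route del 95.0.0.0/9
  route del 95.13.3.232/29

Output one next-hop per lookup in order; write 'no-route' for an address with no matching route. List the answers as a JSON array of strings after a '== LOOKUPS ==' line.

Trace:
  add 176.120.143.80/28 -> H2 at depth 28
  del 176.120.143.80/28 (clear depth 28)
  add 95.0.0.0/8 -> H1 at depth 8
  ? 95.0.0.73  path d0:-→d1:-→d2:-→d3:-→d4:-→d5:-→d6:-→d7:-→d8:H1  best=H1
  add 176.96.0.0/11 -> H2 at depth 11
  add 160.0.0.0/3 -> H6 at depth 3
  ? 95.23.129.224  path d0:-→d1:-→d2:-→d3:-→d4:-→d5:-→d6:-→d7:-→d8:H1  best=H1
  ? 176.96.0.1  path d0:-→d1:-→d2:-→d3:H6→d4:-→d5:-→d6:-→d7:-→d8:-→d9:-→d10:-→d11:H2  best=H2
  add 95.13.3.232/29 -> H2 at depth 29
  ? 176.96.192.143  path d0:-→d1:-→d2:-→d3:H6→d4:-→d5:-→d6:-→d7:-→d8:-→d9:-→d10:-→d11:H2  best=H2
  add 95.0.0.0/12 -> H0 at depth 12
  add 176.120.143.0/24 -> H5 at depth 24
  add 95.13.0.0/20 -> H2 at depth 20
  del 176.120.143.0/24 (clear depth 24)
  ? 95.0.7.87  path d0:-→d1:-→d2:-→d3:-→d4:-→d5:-→d6:-→d7:-→d8:H1→d9:-→d10:-→d11:-→d12:H0  best=H0
  del 95.0.0.0/12 (clear depth 12)
  del 95.13.0.0/20 (clear depth 20)
  ? 95.0.211.244  path d0:-→d1:-→d2:-→d3:-→d4:-→d5:-→d6:-→d7:-→d8:H1→d9:-→d10:-→d11:-→d12:-  best=H1
  del 95.0.0.0/8 (clear depth 8)
  del 160.0.0.0/3 (clear depth 3)
  add 176.120.143.0/25 -> H4 at depth 25
  add 95.0.0.0/9 -> H1 at depth 9
  del 95.0.0.0/9 (clear depth 9)
  del 95.13.3.232/29 (clear depth 29)

== LOOKUPS ==
["H1","H1","H2","H2","H0","H1"]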